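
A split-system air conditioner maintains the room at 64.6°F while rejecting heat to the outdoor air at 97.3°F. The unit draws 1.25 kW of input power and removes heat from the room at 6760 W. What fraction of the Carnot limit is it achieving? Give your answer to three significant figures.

0.337

Converting, Q̇_C = 6760 W = 6.760 kW, so COP_actual = Q̇_C/Ẇ = 6.760/1.250 = 5.408.
In absolute terms T_C = 291.26 K and T_H = 309.43 K, so ΔT = 18.17 K.
COP_Carnot = T_C/ΔT = 291.26/18.17 = 16.03.
η_II = COP_actual/COP_Carnot = 5.408/16.03 = 0.3373.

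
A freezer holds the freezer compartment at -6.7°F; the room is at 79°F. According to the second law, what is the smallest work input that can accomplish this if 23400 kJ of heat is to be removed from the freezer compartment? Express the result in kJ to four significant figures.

In absolute terms T_C = 251.65 K and T_H = 299.26 K, so ΔT = 47.61 K.
The reversible limit is COP_R = T_C/ΔT = 5.286, so W_min = Q_C/COP = Q_C·ΔT/T_C.
W_min = 23400 × 47.61/251.65 = 4427 kJ.

4427 kJ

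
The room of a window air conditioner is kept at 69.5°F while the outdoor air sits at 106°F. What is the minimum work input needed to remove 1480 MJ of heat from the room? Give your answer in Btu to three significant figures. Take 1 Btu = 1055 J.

96800 Btu

In absolute terms T_C = 293.98 K and T_H = 314.26 K, so ΔT = 20.28 K.
The reversible limit is COP_R = T_C/ΔT = 14.50, so W_min = Q_C/COP = Q_C·ΔT/T_C.
W_min = 1480 × 20.28/293.98 = 102.1 MJ = 96760 Btu.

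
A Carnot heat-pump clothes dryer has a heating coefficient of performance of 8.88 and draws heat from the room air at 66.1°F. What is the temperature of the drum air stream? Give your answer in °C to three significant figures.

56.0 °C

COP_HP = T_H/(T_H − T_C) rearranges to T_H = COP·T_C/(COP − 1).
With T_C = 292.09 K, T_H = 8.88 × 292.09/7.880 = 329.16 K.
Converting, 329.16 K = 56.01°C.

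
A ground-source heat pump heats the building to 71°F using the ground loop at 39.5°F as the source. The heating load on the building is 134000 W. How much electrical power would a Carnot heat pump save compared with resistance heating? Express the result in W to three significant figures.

In absolute terms T_C = 277.32 K and T_H = 294.82 K, so ΔT = 17.50 K.
COP_Carnot = T_H/ΔT = 294.82/17.50 = 16.85.
Resistance heating needs Ẇ_res = Q̇_H = 134000 W; the reversible heat pump needs only Ẇ_hp = Q̇_H/COP = 7954 W.
Saving = 134000 − 7954 = 126000 W.

126000 W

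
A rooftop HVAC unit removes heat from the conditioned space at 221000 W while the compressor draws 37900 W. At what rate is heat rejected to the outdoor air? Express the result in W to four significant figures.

For a cyclic device the first law requires Q̇_H = Q̇_C + Ẇ.
Q̇_H = Q̇_C + Ẇ = 258900 W.

258900 W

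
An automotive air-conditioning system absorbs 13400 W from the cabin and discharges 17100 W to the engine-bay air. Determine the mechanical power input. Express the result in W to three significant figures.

3700 W

For a cyclic device the first law requires Q̇_H = Q̇_C + Ẇ.
Ẇ = Q̇_H − Q̇_C = 3700 W.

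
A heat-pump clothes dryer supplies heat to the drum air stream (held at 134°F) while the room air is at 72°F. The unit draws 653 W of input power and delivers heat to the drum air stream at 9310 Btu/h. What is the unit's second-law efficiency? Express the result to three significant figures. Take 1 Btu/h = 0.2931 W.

Converting, Q̇_H = 9310 Btu/h = 2729 W, so COP_actual = Q̇_H/Ẇ = 2729/653.0 = 4.179.
In absolute terms T_C = 295.37 K and T_H = 329.82 K, so ΔT = 34.44 K.
COP_Carnot = T_H/ΔT = 329.82/34.44 = 9.575.
η_II = COP_actual/COP_Carnot = 4.179/9.575 = 0.4364.

0.436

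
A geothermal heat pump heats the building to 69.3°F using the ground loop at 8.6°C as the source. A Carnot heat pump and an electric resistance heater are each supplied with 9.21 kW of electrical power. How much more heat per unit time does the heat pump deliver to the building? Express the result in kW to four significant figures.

214.1 kW

In absolute terms T_C = 281.75 K and T_H = 293.87 K, so ΔT = 12.12 K.
COP_Carnot = T_H/ΔT = 293.87/12.12 = 24.24.
The heat pump delivers Q̇_H = COP × Ẇ = 223.3 kW; the resistance heater delivers Ẇ = 9.210 kW.
Extra = (COP − 1)·Ẇ = 214.1 kW.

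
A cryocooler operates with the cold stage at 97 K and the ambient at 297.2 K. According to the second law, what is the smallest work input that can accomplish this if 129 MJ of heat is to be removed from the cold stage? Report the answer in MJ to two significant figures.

The reservoir spacing is ΔT = 297.2 − 97 = 200.2 K.
The reversible limit is COP_R = T_C/ΔT = 0.4845, so W_min = Q_C/COP = Q_C·ΔT/T_C.
W_min = 129.0 × 200.2/97.00 = 266.2 MJ.

270 MJ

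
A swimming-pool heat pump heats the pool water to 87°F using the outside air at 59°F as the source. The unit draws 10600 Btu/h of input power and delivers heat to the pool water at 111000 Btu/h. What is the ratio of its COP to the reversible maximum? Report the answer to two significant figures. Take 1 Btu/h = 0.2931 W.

COP_actual = Q̇_H/Ẇ = 111000/10600 = 10.47.
In absolute terms T_C = 288.15 K and T_H = 303.71 K, so ΔT = 15.56 K.
COP_Carnot = T_H/ΔT = 303.71/15.56 = 19.52.
η_II = COP_actual/COP_Carnot = 10.47/19.52 = 0.5364.

0.54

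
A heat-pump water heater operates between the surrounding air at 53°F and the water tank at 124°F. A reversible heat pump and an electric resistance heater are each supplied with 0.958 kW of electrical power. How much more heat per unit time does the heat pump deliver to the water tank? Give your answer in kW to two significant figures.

In absolute terms T_C = 284.82 K and T_H = 324.26 K, so ΔT = 39.44 K.
COP_Carnot = T_H/ΔT = 324.26/39.44 = 8.221.
The heat pump delivers Q̇_H = COP × Ẇ = 7.875 kW; the resistance heater delivers Ẇ = 0.9580 kW.
Extra = (COP − 1)·Ẇ = 6.917 kW.

6.9 kW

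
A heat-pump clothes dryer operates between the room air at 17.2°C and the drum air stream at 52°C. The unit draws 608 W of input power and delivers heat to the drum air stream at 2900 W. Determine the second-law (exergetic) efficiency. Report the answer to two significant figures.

COP_actual = Q̇_H/Ẇ = 2900/608.0 = 4.770.
In absolute terms T_C = 290.35 K and T_H = 325.15 K, so ΔT = 34.80 K.
COP_Carnot = T_H/ΔT = 325.15/34.80 = 9.343.
η_II = COP_actual/COP_Carnot = 4.770/9.343 = 0.5105.

0.51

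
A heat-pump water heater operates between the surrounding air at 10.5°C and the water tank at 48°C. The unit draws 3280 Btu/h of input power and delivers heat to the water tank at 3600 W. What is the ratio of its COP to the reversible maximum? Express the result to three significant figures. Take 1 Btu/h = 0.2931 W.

Converting, Q̇_H = 3600 W = 12280 Btu/h, so COP_actual = Q̇_H/Ẇ = 12280/3280 = 3.745.
In absolute terms T_C = 283.65 K and T_H = 321.15 K, so ΔT = 37.50 K.
COP_Carnot = T_H/ΔT = 321.15/37.50 = 8.564.
η_II = COP_actual/COP_Carnot = 3.745/8.564 = 0.4373.

0.437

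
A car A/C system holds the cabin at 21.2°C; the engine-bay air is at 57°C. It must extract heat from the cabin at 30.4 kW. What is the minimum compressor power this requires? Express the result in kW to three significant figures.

In absolute terms T_C = 294.35 K and T_H = 330.15 K, so ΔT = 35.80 K.
COP_Carnot = T_C/ΔT = 294.35/35.80 = 8.222.
Ẇ_min = Q̇/COP_Carnot = 30.40/8.222 = 3.697 kW.

3.70 kW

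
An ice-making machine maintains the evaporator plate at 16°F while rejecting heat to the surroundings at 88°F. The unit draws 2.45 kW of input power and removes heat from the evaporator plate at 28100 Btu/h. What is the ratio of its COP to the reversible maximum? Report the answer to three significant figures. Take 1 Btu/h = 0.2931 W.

Converting, Q̇_C = 28100 Btu/h = 8.236 kW, so COP_actual = Q̇_C/Ẇ = 8.236/2.450 = 3.362.
In absolute terms T_C = 264.26 K and T_H = 304.26 K, so ΔT = 40.00 K.
COP_Carnot = T_C/ΔT = 264.26/40.00 = 6.607.
η_II = COP_actual/COP_Carnot = 3.362/6.607 = 0.5088.

0.509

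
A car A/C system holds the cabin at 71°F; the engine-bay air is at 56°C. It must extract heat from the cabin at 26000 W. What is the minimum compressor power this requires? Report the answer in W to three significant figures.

In absolute terms T_C = 294.82 K and T_H = 329.15 K, so ΔT = 34.33 K.
COP_Carnot = T_C/ΔT = 294.82/34.33 = 8.587.
Ẇ_min = Q̇/COP_Carnot = 26000/8.587 = 3028 W.

3030 W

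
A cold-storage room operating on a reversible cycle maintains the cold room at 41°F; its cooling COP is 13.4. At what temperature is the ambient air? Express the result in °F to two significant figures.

COP_R = T_C/(T_H − T_C) gives T_H − T_C = T_C/COP.
With T_C = 278.15 K, T_H = 278.15 × (1 + 1/13.4) = 298.91 K.
Converting, 298.91 K = 78.36°F.

78 °F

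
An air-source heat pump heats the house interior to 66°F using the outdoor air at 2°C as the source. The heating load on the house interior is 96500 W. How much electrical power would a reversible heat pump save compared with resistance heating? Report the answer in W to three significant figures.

In absolute terms T_C = 275.15 K and T_H = 292.04 K, so ΔT = 16.89 K.
COP_Carnot = T_H/ΔT = 292.04/16.89 = 17.29.
Resistance heating needs Ẇ_res = Q̇_H = 96500 W; the reversible heat pump needs only Ẇ_hp = Q̇_H/COP = 5581 W.
Saving = 96500 − 5581 = 90920 W.

90900 W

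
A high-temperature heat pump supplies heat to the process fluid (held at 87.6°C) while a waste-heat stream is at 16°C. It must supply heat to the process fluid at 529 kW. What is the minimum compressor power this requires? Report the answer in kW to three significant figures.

105 kW

In absolute terms T_C = 289.15 K and T_H = 360.75 K, so ΔT = 71.60 K.
COP_Carnot = T_H/ΔT = 360.75/71.60 = 5.038.
Ẇ_min = Q̇/COP_Carnot = 529.0/5.038 = 105.0 kW.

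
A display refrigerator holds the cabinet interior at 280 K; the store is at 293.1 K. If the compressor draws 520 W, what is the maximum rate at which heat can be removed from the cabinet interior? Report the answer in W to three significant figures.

The reservoir spacing is ΔT = 293.1 − 280 = 13.10 K.
COP_Carnot = T_C/ΔT = 280.00/13.10 = 21.37.
Q̇_max = COP_Carnot × Ẇ = 21.37 × 520.0 W = 11110 W.

11100 W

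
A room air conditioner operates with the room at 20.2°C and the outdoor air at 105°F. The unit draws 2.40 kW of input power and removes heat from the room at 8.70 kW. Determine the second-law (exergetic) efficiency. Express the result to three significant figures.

COP_actual = Q̇_C/Ẇ = 8.700/2.400 = 3.625.
In absolute terms T_C = 293.35 K and T_H = 313.71 K, so ΔT = 20.36 K.
COP_Carnot = T_C/ΔT = 293.35/20.36 = 14.41.
η_II = COP_actual/COP_Carnot = 3.625/14.41 = 0.2515.

0.252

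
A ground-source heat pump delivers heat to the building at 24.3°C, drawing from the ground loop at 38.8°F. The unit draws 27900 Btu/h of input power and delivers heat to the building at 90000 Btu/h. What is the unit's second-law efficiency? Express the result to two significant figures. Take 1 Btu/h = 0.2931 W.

0.22

COP_actual = Q̇_H/Ẇ = 90000/27900 = 3.226.
In absolute terms T_C = 276.93 K and T_H = 297.45 K, so ΔT = 20.52 K.
COP_Carnot = T_H/ΔT = 297.45/20.52 = 14.49.
η_II = COP_actual/COP_Carnot = 3.226/14.49 = 0.2226.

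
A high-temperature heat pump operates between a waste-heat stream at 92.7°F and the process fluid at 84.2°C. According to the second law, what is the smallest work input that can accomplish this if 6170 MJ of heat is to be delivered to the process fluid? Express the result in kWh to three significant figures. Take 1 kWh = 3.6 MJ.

In absolute terms T_C = 306.87 K and T_H = 357.35 K, so ΔT = 50.48 K.
The reversible limit is COP_HP = T_H/ΔT = 7.079, so W_min = Q_H/COP = Q_H·ΔT/T_H.
W_min = 6170 × 50.48/357.35 = 871.5 MJ = 242.1 kWh.

242 kWh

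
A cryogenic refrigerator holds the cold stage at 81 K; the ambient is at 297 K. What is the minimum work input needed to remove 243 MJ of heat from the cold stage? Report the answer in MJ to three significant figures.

The reservoir spacing is ΔT = 297 − 81 = 216.0 K.
The reversible limit is COP_R = T_C/ΔT = 0.3750, so W_min = Q_C/COP = Q_C·ΔT/T_C.
W_min = 243.0 × 216.0/81.00 = 648.0 MJ.

648 MJ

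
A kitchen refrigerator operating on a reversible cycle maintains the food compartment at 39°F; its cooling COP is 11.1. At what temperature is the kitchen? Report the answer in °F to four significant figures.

COP_R = T_C/(T_H − T_C) gives T_H − T_C = T_C/COP.
With T_C = 277.04 K, T_H = 277.04 × (1 + 1/11.1) = 302.00 K.
Converting, 302.00 K = 83.93°F.

83.93 °F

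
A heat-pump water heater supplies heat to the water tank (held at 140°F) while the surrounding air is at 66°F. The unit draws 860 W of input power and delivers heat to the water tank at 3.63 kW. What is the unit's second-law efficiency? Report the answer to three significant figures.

0.521

Converting, Q̇_H = 3.630 kW = 3630 W, so COP_actual = Q̇_H/Ẇ = 3630/860.0 = 4.221.
In absolute terms T_C = 292.04 K and T_H = 333.15 K, so ΔT = 41.11 K.
COP_Carnot = T_H/ΔT = 333.15/41.11 = 8.104.
η_II = COP_actual/COP_Carnot = 4.221/8.104 = 0.5209.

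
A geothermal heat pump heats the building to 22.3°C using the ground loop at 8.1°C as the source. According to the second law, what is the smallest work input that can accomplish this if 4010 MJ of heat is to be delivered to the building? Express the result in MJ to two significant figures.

190 MJ

In absolute terms T_C = 281.25 K and T_H = 295.45 K, so ΔT = 14.20 K.
The reversible limit is COP_HP = T_H/ΔT = 20.81, so W_min = Q_H/COP = Q_H·ΔT/T_H.
W_min = 4010 × 14.20/295.45 = 192.7 MJ.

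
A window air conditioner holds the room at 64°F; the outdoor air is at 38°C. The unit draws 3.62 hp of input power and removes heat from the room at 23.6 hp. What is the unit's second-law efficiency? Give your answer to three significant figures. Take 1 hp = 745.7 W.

0.453

COP_actual = Q̇_C/Ẇ = 23.60/3.620 = 6.519.
In absolute terms T_C = 290.93 K and T_H = 311.15 K, so ΔT = 20.22 K.
COP_Carnot = T_C/ΔT = 290.93/20.22 = 14.39.
η_II = COP_actual/COP_Carnot = 6.519/14.39 = 0.4532.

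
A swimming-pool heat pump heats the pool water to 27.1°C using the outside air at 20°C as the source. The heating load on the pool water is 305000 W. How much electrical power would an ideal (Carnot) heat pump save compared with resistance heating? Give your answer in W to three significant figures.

298000 W

In absolute terms T_C = 293.15 K and T_H = 300.25 K, so ΔT = 7.100 K.
COP_Carnot = T_H/ΔT = 300.25/7.100 = 42.29.
Resistance heating needs Ẇ_res = Q̇_H = 305000 W; the reversible heat pump needs only Ẇ_hp = Q̇_H/COP = 7212 W.
Saving = 305000 − 7212 = 297800 W.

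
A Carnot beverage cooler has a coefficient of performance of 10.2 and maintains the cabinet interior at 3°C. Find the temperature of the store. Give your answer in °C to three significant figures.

COP_R = T_C/(T_H − T_C) gives T_H − T_C = T_C/COP.
With T_C = 276.15 K, T_H = 276.15 × (1 + 1/10.2) = 303.22 K.
Converting, 303.22 K = 30.07°C.

30.1 °C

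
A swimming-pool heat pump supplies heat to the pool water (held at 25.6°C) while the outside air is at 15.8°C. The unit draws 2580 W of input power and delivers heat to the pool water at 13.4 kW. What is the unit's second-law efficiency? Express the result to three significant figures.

Converting, Q̇_H = 13.40 kW = 13400 W, so COP_actual = Q̇_H/Ẇ = 13400/2580 = 5.194.
In absolute terms T_C = 288.95 K and T_H = 298.75 K, so ΔT = 9.800 K.
COP_Carnot = T_H/ΔT = 298.75/9.800 = 30.48.
η_II = COP_actual/COP_Carnot = 5.194/30.48 = 0.1704.

0.170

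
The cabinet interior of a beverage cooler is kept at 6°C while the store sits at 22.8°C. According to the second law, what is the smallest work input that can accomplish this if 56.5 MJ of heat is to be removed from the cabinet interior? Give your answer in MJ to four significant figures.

In absolute terms T_C = 279.15 K and T_H = 295.95 K, so ΔT = 16.80 K.
The reversible limit is COP_R = T_C/ΔT = 16.62, so W_min = Q_C/COP = Q_C·ΔT/T_C.
W_min = 56.50 × 16.80/279.15 = 3.400 MJ.

3.400 MJ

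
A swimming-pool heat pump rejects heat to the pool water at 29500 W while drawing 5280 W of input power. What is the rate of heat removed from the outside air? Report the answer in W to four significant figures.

24220 W

For a cyclic device the first law requires Q̇_H = Q̇_C + Ẇ.
Q̇_C = Q̇_H − Ẇ = 24220 W.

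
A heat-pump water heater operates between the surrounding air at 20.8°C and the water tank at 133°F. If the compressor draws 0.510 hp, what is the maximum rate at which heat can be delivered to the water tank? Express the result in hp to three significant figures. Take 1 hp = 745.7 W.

In absolute terms T_C = 293.95 K and T_H = 329.26 K, so ΔT = 35.31 K.
COP_Carnot = T_H/ΔT = 329.26/35.31 = 9.325.
Q̇_max = COP_Carnot × Ẇ = 9.325 × 0.5100 hp = 4.756 hp.

4.76 hp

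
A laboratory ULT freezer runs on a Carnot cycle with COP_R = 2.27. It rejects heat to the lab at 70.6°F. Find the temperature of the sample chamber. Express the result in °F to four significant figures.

-91.56 °F

For a Carnot refrigerator COP_R = T_C/(T_H − T_C), so T_C = COP·T_H/(1 + COP).
With T_H = 294.59 K, T_C = 2.27 × 294.59/3.270 = 204.50 K.
Converting, 204.50 K = -91.56°F.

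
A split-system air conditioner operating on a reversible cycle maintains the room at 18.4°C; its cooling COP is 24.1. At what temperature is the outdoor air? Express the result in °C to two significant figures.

COP_R = T_C/(T_H − T_C) gives T_H − T_C = T_C/COP.
With T_C = 291.55 K, T_H = 291.55 × (1 + 1/24.1) = 303.65 K.
Converting, 303.65 K = 30.50°C.

30 °C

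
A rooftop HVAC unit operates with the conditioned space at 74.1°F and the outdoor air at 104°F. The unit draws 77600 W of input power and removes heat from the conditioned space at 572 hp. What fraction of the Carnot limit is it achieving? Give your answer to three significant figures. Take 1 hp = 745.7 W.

Converting, Q̇_C = 572.0 hp = 426500 W, so COP_actual = Q̇_C/Ẇ = 426500/77600 = 5.497.
In absolute terms T_C = 296.54 K and T_H = 313.15 K, so ΔT = 16.61 K.
COP_Carnot = T_C/ΔT = 296.54/16.61 = 17.85.
η_II = COP_actual/COP_Carnot = 5.497/17.85 = 0.3079.

0.308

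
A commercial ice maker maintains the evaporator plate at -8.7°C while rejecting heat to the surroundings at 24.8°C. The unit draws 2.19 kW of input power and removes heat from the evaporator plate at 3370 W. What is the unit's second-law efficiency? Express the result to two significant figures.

Converting, Q̇_C = 3370 W = 3.370 kW, so COP_actual = Q̇_C/Ẇ = 3.370/2.190 = 1.539.
In absolute terms T_C = 264.45 K and T_H = 297.95 K, so ΔT = 33.50 K.
COP_Carnot = T_C/ΔT = 264.45/33.50 = 7.894.
η_II = COP_actual/COP_Carnot = 1.539/7.894 = 0.1949.

0.19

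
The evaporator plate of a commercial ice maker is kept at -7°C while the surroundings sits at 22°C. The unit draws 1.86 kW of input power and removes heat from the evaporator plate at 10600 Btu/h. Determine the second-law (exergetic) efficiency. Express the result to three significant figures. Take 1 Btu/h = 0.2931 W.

Converting, Q̇_C = 10600 Btu/h = 3.107 kW, so COP_actual = Q̇_C/Ẇ = 3.107/1.860 = 1.670.
In absolute terms T_C = 266.15 K and T_H = 295.15 K, so ΔT = 29.00 K.
COP_Carnot = T_C/ΔT = 266.15/29.00 = 9.178.
η_II = COP_actual/COP_Carnot = 1.670/9.178 = 0.1820.

0.182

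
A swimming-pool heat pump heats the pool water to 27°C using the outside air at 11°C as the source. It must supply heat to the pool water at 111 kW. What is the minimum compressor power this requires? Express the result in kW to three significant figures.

5.92 kW

In absolute terms T_C = 284.15 K and T_H = 300.15 K, so ΔT = 16.00 K.
COP_Carnot = T_H/ΔT = 300.15/16.00 = 18.76.
Ẇ_min = Q̇/COP_Carnot = 111.0/18.76 = 5.917 kW.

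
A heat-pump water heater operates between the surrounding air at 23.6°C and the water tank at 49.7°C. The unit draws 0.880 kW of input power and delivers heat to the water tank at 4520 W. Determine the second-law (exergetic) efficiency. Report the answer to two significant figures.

0.42

Converting, Q̇_H = 4520 W = 4.520 kW, so COP_actual = Q̇_H/Ẇ = 4.520/0.8800 = 5.136.
In absolute terms T_C = 296.75 K and T_H = 322.85 K, so ΔT = 26.10 K.
COP_Carnot = T_H/ΔT = 322.85/26.10 = 12.37.
η_II = COP_actual/COP_Carnot = 5.136/12.37 = 0.4152.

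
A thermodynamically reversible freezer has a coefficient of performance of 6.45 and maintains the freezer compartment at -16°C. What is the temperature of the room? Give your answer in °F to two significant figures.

COP_R = T_C/(T_H − T_C) gives T_H − T_C = T_C/COP.
With T_C = 257.15 K, T_H = 257.15 × (1 + 1/6.45) = 297.02 K.
Converting, 297.02 K = 74.96°F.

75 °F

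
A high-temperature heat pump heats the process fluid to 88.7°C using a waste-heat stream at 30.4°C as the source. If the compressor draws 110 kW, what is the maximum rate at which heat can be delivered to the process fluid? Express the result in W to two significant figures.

In absolute terms T_C = 303.55 K and T_H = 361.85 K, so ΔT = 58.30 K.
COP_Carnot = T_H/ΔT = 361.85/58.30 = 6.207.
Q̇_max = COP_Carnot × Ẇ = 6.207 × 110.0 kW = 682.7 kW = 682700 W.

680000 W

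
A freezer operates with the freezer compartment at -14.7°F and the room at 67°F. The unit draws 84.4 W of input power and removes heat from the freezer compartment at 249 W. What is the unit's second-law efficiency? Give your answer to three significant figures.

0.542

COP_actual = Q̇_C/Ẇ = 249.0/84.40 = 2.950.
In absolute terms T_C = 247.21 K and T_H = 292.59 K, so ΔT = 45.39 K.
COP_Carnot = T_C/ΔT = 247.21/45.39 = 5.446.
η_II = COP_actual/COP_Carnot = 2.950/5.446 = 0.5417.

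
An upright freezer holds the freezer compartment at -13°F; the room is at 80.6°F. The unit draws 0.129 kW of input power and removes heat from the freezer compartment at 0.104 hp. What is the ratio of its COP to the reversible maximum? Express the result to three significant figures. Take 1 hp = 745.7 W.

0.126

Converting, Q̇_C = 0.1040 hp = 0.07755 kW, so COP_actual = Q̇_C/Ẇ = 0.07755/0.1290 = 0.6012.
In absolute terms T_C = 248.15 K and T_H = 300.15 K, so ΔT = 52.00 K.
COP_Carnot = T_C/ΔT = 248.15/52.00 = 4.772.
η_II = COP_actual/COP_Carnot = 0.6012/4.772 = 0.1260.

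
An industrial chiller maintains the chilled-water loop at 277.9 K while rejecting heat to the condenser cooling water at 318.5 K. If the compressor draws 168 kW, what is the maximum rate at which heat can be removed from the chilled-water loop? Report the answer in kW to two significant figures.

The reservoir spacing is ΔT = 318.5 − 277.9 = 40.60 K.
COP_Carnot = T_C/ΔT = 277.90/40.60 = 6.845.
Q̇_max = COP_Carnot × Ẇ = 6.845 × 168.0 kW = 1150 kW.

1100 kW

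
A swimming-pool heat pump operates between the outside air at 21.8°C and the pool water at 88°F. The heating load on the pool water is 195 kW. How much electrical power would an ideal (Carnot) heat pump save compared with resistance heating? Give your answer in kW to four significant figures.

189.0 kW

In absolute terms T_C = 294.95 K and T_H = 304.26 K, so ΔT = 9.311 K.
COP_Carnot = T_H/ΔT = 304.26/9.311 = 32.68.
Resistance heating needs Ẇ_res = Q̇_H = 195.0 kW; the reversible heat pump needs only Ẇ_hp = Q̇_H/COP = 5.967 kW.
Saving = 195.0 − 5.967 = 189.0 kW.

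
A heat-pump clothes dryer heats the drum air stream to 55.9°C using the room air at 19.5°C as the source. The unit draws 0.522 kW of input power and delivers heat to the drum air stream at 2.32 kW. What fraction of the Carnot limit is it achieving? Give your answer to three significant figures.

0.492

COP_actual = Q̇_H/Ẇ = 2.320/0.5220 = 4.444.
In absolute terms T_C = 292.65 K and T_H = 329.05 K, so ΔT = 36.40 K.
COP_Carnot = T_H/ΔT = 329.05/36.40 = 9.040.
η_II = COP_actual/COP_Carnot = 4.444/9.040 = 0.4917.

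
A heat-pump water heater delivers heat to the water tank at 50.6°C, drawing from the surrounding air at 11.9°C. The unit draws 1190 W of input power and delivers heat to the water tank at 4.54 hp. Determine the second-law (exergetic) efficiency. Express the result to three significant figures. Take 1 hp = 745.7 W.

Converting, Q̇_H = 4.540 hp = 3385 W, so COP_actual = Q̇_H/Ẇ = 3385/1190 = 2.845.
In absolute terms T_C = 285.05 K and T_H = 323.75 K, so ΔT = 38.70 K.
COP_Carnot = T_H/ΔT = 323.75/38.70 = 8.366.
η_II = COP_actual/COP_Carnot = 2.845/8.366 = 0.3401.

0.340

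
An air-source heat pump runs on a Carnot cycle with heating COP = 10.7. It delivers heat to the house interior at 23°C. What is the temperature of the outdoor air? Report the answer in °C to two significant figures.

COP_HP = T_H/(T_H − T_C) gives T_H − T_C = T_H/COP.
With T_H = 296.15 K, T_C = 296.15 × (1 − 1/10.7) = 268.47 K.
Converting, 268.47 K = -4.68°C.

-4.7 °C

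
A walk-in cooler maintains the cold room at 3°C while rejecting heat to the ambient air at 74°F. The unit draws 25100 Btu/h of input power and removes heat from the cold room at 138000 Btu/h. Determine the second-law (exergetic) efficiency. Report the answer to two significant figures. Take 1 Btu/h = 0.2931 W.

COP_actual = Q̇_C/Ẇ = 138000/25100 = 5.498.
In absolute terms T_C = 276.15 K and T_H = 296.48 K, so ΔT = 20.33 K.
COP_Carnot = T_C/ΔT = 276.15/20.33 = 13.58.
η_II = COP_actual/COP_Carnot = 5.498/13.58 = 0.4048.

0.40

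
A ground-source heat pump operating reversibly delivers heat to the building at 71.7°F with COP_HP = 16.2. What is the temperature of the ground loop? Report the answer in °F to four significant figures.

38.90 °F

COP_HP = T_H/(T_H − T_C) gives T_H − T_C = T_H/COP.
With T_H = 295.21 K, T_C = 295.21 × (1 − 1/16.2) = 276.98 K.
Converting, 276.98 K = 38.90°F.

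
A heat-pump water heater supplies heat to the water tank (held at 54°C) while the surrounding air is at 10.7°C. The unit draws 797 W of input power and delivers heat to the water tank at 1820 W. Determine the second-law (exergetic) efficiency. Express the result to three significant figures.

0.302

COP_actual = Q̇_H/Ẇ = 1820/797.0 = 2.284.
In absolute terms T_C = 283.85 K and T_H = 327.15 K, so ΔT = 43.30 K.
COP_Carnot = T_H/ΔT = 327.15/43.30 = 7.555.
η_II = COP_actual/COP_Carnot = 2.284/7.555 = 0.3022.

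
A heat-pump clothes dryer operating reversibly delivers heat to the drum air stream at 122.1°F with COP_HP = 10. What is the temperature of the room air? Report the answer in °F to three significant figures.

COP_HP = T_H/(T_H − T_C) gives T_H − T_C = T_H/COP.
With T_H = 323.21 K, T_C = 323.21 × (1 − 1/10) = 290.88 K.
Converting, 290.88 K = 63.92°F.

63.9 °F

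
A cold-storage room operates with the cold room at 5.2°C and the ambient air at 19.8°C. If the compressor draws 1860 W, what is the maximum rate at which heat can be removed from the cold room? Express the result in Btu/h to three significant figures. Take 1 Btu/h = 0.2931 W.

121000 Btu/h

In absolute terms T_C = 278.35 K and T_H = 292.95 K, so ΔT = 14.60 K.
COP_Carnot = T_C/ΔT = 278.35/14.60 = 19.07.
Q̇_max = COP_Carnot × Ẇ = 19.07 × 1860 W = 35460 W = 121000 Btu/h.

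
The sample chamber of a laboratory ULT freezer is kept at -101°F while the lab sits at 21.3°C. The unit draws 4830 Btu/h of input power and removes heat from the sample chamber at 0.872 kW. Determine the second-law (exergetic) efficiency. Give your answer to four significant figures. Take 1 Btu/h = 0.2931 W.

Converting, Q̇_C = 0.8720 kW = 2975 Btu/h, so COP_actual = Q̇_C/Ẇ = 2975/4830 = 0.6160.
In absolute terms T_C = 199.26 K and T_H = 294.45 K, so ΔT = 95.19 K.
COP_Carnot = T_C/ΔT = 199.26/95.19 = 2.093.
η_II = COP_actual/COP_Carnot = 0.6160/2.093 = 0.2943.

0.2943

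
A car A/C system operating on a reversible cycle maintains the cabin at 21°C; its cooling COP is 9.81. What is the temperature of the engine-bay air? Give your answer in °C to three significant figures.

COP_R = T_C/(T_H − T_C) gives T_H − T_C = T_C/COP.
With T_C = 294.15 K, T_H = 294.15 × (1 + 1/9.81) = 324.13 K.
Converting, 324.13 K = 50.98°C.

51.0 °C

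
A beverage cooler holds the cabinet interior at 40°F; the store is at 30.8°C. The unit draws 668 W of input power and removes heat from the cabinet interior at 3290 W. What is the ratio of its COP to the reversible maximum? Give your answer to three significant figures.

0.468

COP_actual = Q̇_C/Ẇ = 3290/668.0 = 4.925.
In absolute terms T_C = 277.59 K and T_H = 303.95 K, so ΔT = 26.36 K.
COP_Carnot = T_C/ΔT = 277.59/26.36 = 10.53.
η_II = COP_actual/COP_Carnot = 4.925/10.53 = 0.4676.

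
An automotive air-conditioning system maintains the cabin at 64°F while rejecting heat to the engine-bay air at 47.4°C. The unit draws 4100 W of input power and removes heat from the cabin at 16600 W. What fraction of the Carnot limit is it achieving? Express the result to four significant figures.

COP_actual = Q̇_C/Ẇ = 16600/4100 = 4.049.
In absolute terms T_C = 290.93 K and T_H = 320.55 K, so ΔT = 29.62 K.
COP_Carnot = T_C/ΔT = 290.93/29.62 = 9.821.
η_II = COP_actual/COP_Carnot = 4.049/9.821 = 0.4122.

0.4122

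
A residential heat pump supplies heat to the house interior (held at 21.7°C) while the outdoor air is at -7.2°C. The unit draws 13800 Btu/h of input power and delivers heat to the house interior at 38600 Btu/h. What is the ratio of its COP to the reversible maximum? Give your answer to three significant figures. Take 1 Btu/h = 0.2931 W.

COP_actual = Q̇_H/Ẇ = 38600/13800 = 2.797.
In absolute terms T_C = 265.95 K and T_H = 294.85 K, so ΔT = 28.90 K.
COP_Carnot = T_H/ΔT = 294.85/28.90 = 10.20.
η_II = COP_actual/COP_Carnot = 2.797/10.20 = 0.2742.

0.274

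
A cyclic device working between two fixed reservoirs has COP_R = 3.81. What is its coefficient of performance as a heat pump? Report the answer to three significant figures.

4.81

The first law on one cycle gives Q_H = Q_C + W, so Q_H/W = Q_C/W + 1.
COP_HP = COP_R + 1 = 3.81 + 1 = 4.81.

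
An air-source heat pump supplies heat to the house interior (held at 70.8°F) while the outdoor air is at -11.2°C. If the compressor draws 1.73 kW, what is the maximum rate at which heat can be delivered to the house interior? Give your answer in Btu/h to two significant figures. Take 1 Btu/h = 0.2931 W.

53000 Btu/h

In absolute terms T_C = 261.95 K and T_H = 294.71 K, so ΔT = 32.76 K.
COP_Carnot = T_H/ΔT = 294.71/32.76 = 8.997.
Q̇_max = COP_Carnot × Ẇ = 8.997 × 1.730 kW = 15.57 kW = 53100 Btu/h.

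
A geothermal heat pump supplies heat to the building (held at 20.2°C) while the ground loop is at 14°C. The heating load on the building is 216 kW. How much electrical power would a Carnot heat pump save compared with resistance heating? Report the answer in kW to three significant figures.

211 kW

In absolute terms T_C = 287.15 K and T_H = 293.35 K, so ΔT = 6.200 K.
COP_Carnot = T_H/ΔT = 293.35/6.200 = 47.31.
Resistance heating needs Ẇ_res = Q̇_H = 216.0 kW; the reversible heat pump needs only Ẇ_hp = Q̇_H/COP = 4.565 kW.
Saving = 216.0 − 4.565 = 211.4 kW.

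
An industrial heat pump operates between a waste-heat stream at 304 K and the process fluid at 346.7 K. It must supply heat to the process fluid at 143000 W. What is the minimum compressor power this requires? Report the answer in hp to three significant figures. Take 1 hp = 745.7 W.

23.6 hp

The reservoir spacing is ΔT = 346.7 − 304 = 42.70 K.
COP_Carnot = T_H/ΔT = 346.70/42.70 = 8.119.
Ẇ_min = Q̇/COP_Carnot = 143000/8.119 = 17610 W = 23.62 hp.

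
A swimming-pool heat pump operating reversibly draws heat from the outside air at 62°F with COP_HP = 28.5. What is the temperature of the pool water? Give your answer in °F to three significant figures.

81.0 °F

COP_HP = T_H/(T_H − T_C) rearranges to T_H = COP·T_C/(COP − 1).
With T_C = 289.82 K, T_H = 28.5 × 289.82/27.50 = 300.36 K.
Converting, 300.36 K = 80.97°F.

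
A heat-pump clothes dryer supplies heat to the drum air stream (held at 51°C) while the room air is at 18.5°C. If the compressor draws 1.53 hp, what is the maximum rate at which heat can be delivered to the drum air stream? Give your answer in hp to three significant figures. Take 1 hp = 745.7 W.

In absolute terms T_C = 291.65 K and T_H = 324.15 K, so ΔT = 32.50 K.
COP_Carnot = T_H/ΔT = 324.15/32.50 = 9.974.
Q̇_max = COP_Carnot × Ẇ = 9.974 × 1.530 hp = 15.26 hp.

15.3 hp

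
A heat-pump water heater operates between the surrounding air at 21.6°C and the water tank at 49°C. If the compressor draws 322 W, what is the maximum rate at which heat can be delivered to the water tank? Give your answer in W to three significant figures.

In absolute terms T_C = 294.75 K and T_H = 322.15 K, so ΔT = 27.40 K.
COP_Carnot = T_H/ΔT = 322.15/27.40 = 11.76.
Q̇_max = COP_Carnot × Ẇ = 11.76 × 322.0 W = 3786 W.

3790 W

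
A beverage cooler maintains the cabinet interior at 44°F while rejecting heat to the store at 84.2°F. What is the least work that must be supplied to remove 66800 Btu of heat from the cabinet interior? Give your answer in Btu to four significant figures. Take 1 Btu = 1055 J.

In absolute terms T_C = 279.82 K and T_H = 302.15 K, so ΔT = 22.33 K.
The reversible limit is COP_R = T_C/ΔT = 12.53, so W_min = Q_C/COP = Q_C·ΔT/T_C.
W_min = 66800 × 22.33/279.82 = 5332 Btu.

5332 Btu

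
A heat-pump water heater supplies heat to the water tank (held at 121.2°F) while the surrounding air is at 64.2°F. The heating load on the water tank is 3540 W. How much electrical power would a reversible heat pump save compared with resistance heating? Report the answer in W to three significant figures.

In absolute terms T_C = 291.04 K and T_H = 322.71 K, so ΔT = 31.67 K.
COP_Carnot = T_H/ΔT = 322.71/31.67 = 10.19.
Resistance heating needs Ẇ_res = Q̇_H = 3540 W; the reversible heat pump needs only Ẇ_hp = Q̇_H/COP = 347.4 W.
Saving = 3540 − 347.4 = 3193 W.

3190 W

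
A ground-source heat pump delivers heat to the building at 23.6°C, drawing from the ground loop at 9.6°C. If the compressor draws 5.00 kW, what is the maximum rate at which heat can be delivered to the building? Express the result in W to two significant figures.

110000 W

In absolute terms T_C = 282.75 K and T_H = 296.75 K, so ΔT = 14.00 K.
COP_Carnot = T_H/ΔT = 296.75/14.00 = 21.20.
Q̇_max = COP_Carnot × Ẇ = 21.20 × 5.000 kW = 106.0 kW = 106000 W.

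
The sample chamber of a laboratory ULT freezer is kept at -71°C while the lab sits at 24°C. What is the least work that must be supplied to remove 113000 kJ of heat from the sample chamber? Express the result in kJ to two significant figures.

In absolute terms T_C = 202.15 K and T_H = 297.15 K, so ΔT = 95.00 K.
The reversible limit is COP_R = T_C/ΔT = 2.128, so W_min = Q_C/COP = Q_C·ΔT/T_C.
W_min = 113000 × 95.00/202.15 = 53100 kJ.

53000 kJ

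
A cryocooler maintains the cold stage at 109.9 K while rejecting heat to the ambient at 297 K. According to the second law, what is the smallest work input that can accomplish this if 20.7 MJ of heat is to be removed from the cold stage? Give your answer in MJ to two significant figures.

The reservoir spacing is ΔT = 297 − 109.9 = 187.1 K.
The reversible limit is COP_R = T_C/ΔT = 0.5874, so W_min = Q_C/COP = Q_C·ΔT/T_C.
W_min = 20.70 × 187.1/109.90 = 35.24 MJ.

35 MJ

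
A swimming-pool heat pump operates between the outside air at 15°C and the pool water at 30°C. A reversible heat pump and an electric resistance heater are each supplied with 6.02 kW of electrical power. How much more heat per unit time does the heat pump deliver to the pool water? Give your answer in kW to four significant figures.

115.6 kW

In absolute terms T_C = 288.15 K and T_H = 303.15 K, so ΔT = 15.00 K.
COP_Carnot = T_H/ΔT = 303.15/15.00 = 20.21.
The heat pump delivers Q̇_H = COP × Ẇ = 121.7 kW; the resistance heater delivers Ẇ = 6.020 kW.
Extra = (COP − 1)·Ẇ = 115.6 kW.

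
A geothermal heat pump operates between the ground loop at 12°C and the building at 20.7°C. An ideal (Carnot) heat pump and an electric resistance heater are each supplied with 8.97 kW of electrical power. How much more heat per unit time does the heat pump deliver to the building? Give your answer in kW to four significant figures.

In absolute terms T_C = 285.15 K and T_H = 293.85 K, so ΔT = 8.700 K.
COP_Carnot = T_H/ΔT = 293.85/8.700 = 33.78.
The heat pump delivers Q̇_H = COP × Ẇ = 303.0 kW; the resistance heater delivers Ẇ = 8.970 kW.
Extra = (COP − 1)·Ẇ = 294.0 kW.

294.0 kW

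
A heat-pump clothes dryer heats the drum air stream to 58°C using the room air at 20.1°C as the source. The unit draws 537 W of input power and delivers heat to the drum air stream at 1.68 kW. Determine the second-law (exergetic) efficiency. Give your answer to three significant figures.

Converting, Q̇_H = 1.680 kW = 1680 W, so COP_actual = Q̇_H/Ẇ = 1680/537.0 = 3.128.
In absolute terms T_C = 293.25 K and T_H = 331.15 K, so ΔT = 37.90 K.
COP_Carnot = T_H/ΔT = 331.15/37.90 = 8.737.
η_II = COP_actual/COP_Carnot = 3.128/8.737 = 0.3581.

0.358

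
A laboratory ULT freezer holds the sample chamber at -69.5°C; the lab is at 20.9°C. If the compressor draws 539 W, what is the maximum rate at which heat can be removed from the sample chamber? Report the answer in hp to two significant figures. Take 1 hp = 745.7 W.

In absolute terms T_C = 203.65 K and T_H = 294.05 K, so ΔT = 90.40 K.
COP_Carnot = T_C/ΔT = 203.65/90.40 = 2.253.
Q̇_max = COP_Carnot × Ẇ = 2.253 × 539.0 W = 1214 W = 1.628 hp.

1.6 hp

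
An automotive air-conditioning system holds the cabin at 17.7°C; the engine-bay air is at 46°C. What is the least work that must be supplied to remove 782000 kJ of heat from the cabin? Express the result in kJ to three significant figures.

In absolute terms T_C = 290.85 K and T_H = 319.15 K, so ΔT = 28.30 K.
The reversible limit is COP_R = T_C/ΔT = 10.28, so W_min = Q_C/COP = Q_C·ΔT/T_C.
W_min = 782000 × 28.30/290.85 = 76090 kJ.

76100 kJ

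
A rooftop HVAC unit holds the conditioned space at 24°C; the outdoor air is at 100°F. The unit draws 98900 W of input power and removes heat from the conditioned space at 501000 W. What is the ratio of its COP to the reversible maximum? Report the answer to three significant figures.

0.235

COP_actual = Q̇_C/Ẇ = 501000/98900 = 5.066.
In absolute terms T_C = 297.15 K and T_H = 310.93 K, so ΔT = 13.78 K.
COP_Carnot = T_C/ΔT = 297.15/13.78 = 21.57.
η_II = COP_actual/COP_Carnot = 5.066/21.57 = 0.2349.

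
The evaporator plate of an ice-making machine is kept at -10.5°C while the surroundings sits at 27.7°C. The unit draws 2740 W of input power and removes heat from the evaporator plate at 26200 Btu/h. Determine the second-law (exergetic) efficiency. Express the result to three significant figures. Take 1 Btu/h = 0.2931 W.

Converting, Q̇_C = 26200 Btu/h = 7679 W, so COP_actual = Q̇_C/Ẇ = 7679/2740 = 2.803.
In absolute terms T_C = 262.65 K and T_H = 300.85 K, so ΔT = 38.20 K.
COP_Carnot = T_C/ΔT = 262.65/38.20 = 6.876.
η_II = COP_actual/COP_Carnot = 2.803/6.876 = 0.4076.

0.408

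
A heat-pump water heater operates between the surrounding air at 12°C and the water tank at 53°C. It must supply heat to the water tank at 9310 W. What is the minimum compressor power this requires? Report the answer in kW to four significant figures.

1.170 kW

In absolute terms T_C = 285.15 K and T_H = 326.15 K, so ΔT = 41.00 K.
COP_Carnot = T_H/ΔT = 326.15/41.00 = 7.955.
Ẇ_min = Q̇/COP_Carnot = 9310/7.955 = 1170 W = 1.170 kW.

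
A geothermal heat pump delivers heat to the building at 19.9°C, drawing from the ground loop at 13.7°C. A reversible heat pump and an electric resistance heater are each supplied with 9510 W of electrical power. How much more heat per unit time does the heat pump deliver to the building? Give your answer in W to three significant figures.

440000 W

In absolute terms T_C = 286.85 K and T_H = 293.05 K, so ΔT = 6.200 K.
COP_Carnot = T_H/ΔT = 293.05/6.200 = 47.27.
The heat pump delivers Q̇_H = COP × Ẇ = 449500 W; the resistance heater delivers Ẇ = 9510 W.
Extra = (COP − 1)·Ẇ = 440000 W.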